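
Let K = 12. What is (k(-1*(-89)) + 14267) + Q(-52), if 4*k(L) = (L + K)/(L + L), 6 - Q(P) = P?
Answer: 10199501/712 ≈ 14325.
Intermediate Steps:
Q(P) = 6 - P
k(L) = (12 + L)/(8*L) (k(L) = ((L + 12)/(L + L))/4 = ((12 + L)/((2*L)))/4 = ((12 + L)*(1/(2*L)))/4 = ((12 + L)/(2*L))/4 = (12 + L)/(8*L))
(k(-1*(-89)) + 14267) + Q(-52) = ((12 - 1*(-89))/(8*((-1*(-89)))) + 14267) + (6 - 1*(-52)) = ((⅛)*(12 + 89)/89 + 14267) + (6 + 52) = ((⅛)*(1/89)*101 + 14267) + 58 = (101/712 + 14267) + 58 = 10158205/712 + 58 = 10199501/712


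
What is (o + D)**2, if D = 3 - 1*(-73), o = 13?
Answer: 7921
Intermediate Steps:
D = 76 (D = 3 + 73 = 76)
(o + D)**2 = (13 + 76)**2 = 89**2 = 7921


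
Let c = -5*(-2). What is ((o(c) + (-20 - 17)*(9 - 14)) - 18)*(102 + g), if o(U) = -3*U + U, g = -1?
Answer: 14847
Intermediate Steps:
c = 10
o(U) = -2*U
((o(c) + (-20 - 17)*(9 - 14)) - 18)*(102 + g) = ((-2*10 + (-20 - 17)*(9 - 14)) - 18)*(102 - 1) = ((-20 - 37*(-5)) - 18)*101 = ((-20 + 185) - 18)*101 = (165 - 18)*101 = 147*101 = 14847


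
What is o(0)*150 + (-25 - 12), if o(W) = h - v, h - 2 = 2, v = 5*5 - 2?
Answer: -2887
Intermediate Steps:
v = 23 (v = 25 - 2 = 23)
h = 4 (h = 2 + 2 = 4)
o(W) = -19 (o(W) = 4 - 1*23 = 4 - 23 = -19)
o(0)*150 + (-25 - 12) = -19*150 + (-25 - 12) = -2850 - 37 = -2887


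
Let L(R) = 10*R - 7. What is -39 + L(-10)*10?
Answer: -1109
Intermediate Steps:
L(R) = -7 + 10*R
-39 + L(-10)*10 = -39 + (-7 + 10*(-10))*10 = -39 + (-7 - 100)*10 = -39 - 107*10 = -39 - 1070 = -1109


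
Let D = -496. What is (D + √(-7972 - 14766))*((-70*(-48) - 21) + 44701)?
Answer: -23827840 + 48040*I*√22738 ≈ -2.3828e+7 + 7.244e+6*I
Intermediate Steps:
(D + √(-7972 - 14766))*((-70*(-48) - 21) + 44701) = (-496 + √(-7972 - 14766))*((-70*(-48) - 21) + 44701) = (-496 + √(-22738))*((3360 - 21) + 44701) = (-496 + I*√22738)*(3339 + 44701) = (-496 + I*√22738)*48040 = -23827840 + 48040*I*√22738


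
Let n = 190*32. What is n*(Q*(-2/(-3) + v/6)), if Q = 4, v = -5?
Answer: -12160/3 ≈ -4053.3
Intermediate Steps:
n = 6080
n*(Q*(-2/(-3) + v/6)) = 6080*(4*(-2/(-3) - 5/6)) = 6080*(4*(-2*(-⅓) - 5*⅙)) = 6080*(4*(⅔ - ⅚)) = 6080*(4*(-⅙)) = 6080*(-⅔) = -12160/3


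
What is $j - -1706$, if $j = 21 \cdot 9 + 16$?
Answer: $1911$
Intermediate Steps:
$j = 205$ ($j = 189 + 16 = 205$)
$j - -1706 = 205 - -1706 = 205 + 1706 = 1911$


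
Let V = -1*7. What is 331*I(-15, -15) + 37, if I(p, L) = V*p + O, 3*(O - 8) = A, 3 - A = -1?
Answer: 113644/3 ≈ 37881.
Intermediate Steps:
A = 4 (A = 3 - 1*(-1) = 3 + 1 = 4)
O = 28/3 (O = 8 + (1/3)*4 = 8 + 4/3 = 28/3 ≈ 9.3333)
V = -7
I(p, L) = 28/3 - 7*p (I(p, L) = -7*p + 28/3 = 28/3 - 7*p)
331*I(-15, -15) + 37 = 331*(28/3 - 7*(-15)) + 37 = 331*(28/3 + 105) + 37 = 331*(343/3) + 37 = 113533/3 + 37 = 113644/3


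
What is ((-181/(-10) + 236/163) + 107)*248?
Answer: 25577852/815 ≈ 31384.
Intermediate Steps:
((-181/(-10) + 236/163) + 107)*248 = ((-181*(-⅒) + 236*(1/163)) + 107)*248 = ((181/10 + 236/163) + 107)*248 = (31863/1630 + 107)*248 = (206273/1630)*248 = 25577852/815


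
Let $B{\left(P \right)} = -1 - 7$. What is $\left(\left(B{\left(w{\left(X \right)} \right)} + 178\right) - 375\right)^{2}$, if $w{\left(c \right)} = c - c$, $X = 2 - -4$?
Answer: $42025$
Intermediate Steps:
$X = 6$ ($X = 2 + 4 = 6$)
$w{\left(c \right)} = 0$
$B{\left(P \right)} = -8$ ($B{\left(P \right)} = -1 - 7 = -8$)
$\left(\left(B{\left(w{\left(X \right)} \right)} + 178\right) - 375\right)^{2} = \left(\left(-8 + 178\right) - 375\right)^{2} = \left(170 - 375\right)^{2} = \left(-205\right)^{2} = 42025$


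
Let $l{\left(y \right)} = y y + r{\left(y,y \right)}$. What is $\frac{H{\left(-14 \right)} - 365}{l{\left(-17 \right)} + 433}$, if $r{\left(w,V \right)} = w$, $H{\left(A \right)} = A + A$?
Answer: $- \frac{131}{235} \approx -0.55745$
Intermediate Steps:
$H{\left(A \right)} = 2 A$
$l{\left(y \right)} = y + y^{2}$ ($l{\left(y \right)} = y y + y = y^{2} + y = y + y^{2}$)
$\frac{H{\left(-14 \right)} - 365}{l{\left(-17 \right)} + 433} = \frac{2 \left(-14\right) - 365}{- 17 \left(1 - 17\right) + 433} = \frac{-28 - 365}{\left(-17\right) \left(-16\right) + 433} = - \frac{393}{272 + 433} = - \frac{393}{705} = \left(-393\right) \frac{1}{705} = - \frac{131}{235}$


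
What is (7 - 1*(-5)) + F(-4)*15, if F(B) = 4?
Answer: 72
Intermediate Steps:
(7 - 1*(-5)) + F(-4)*15 = (7 - 1*(-5)) + 4*15 = (7 + 5) + 60 = 12 + 60 = 72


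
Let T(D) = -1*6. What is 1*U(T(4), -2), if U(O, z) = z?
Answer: -2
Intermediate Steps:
T(D) = -6
1*U(T(4), -2) = 1*(-2) = -2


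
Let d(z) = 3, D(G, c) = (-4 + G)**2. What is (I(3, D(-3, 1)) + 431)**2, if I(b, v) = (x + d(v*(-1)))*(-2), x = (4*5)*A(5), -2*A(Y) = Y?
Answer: 275625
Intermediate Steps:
A(Y) = -Y/2
x = -50 (x = (4*5)*(-1/2*5) = 20*(-5/2) = -50)
I(b, v) = 94 (I(b, v) = (-50 + 3)*(-2) = -47*(-2) = 94)
(I(3, D(-3, 1)) + 431)**2 = (94 + 431)**2 = 525**2 = 275625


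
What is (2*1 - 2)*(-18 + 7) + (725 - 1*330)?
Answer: 395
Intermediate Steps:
(2*1 - 2)*(-18 + 7) + (725 - 1*330) = (2 - 2)*(-11) + (725 - 330) = 0*(-11) + 395 = 0 + 395 = 395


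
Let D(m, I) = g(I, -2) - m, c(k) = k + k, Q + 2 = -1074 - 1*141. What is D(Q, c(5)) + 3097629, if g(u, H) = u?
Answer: 3098856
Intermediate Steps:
Q = -1217 (Q = -2 + (-1074 - 1*141) = -2 + (-1074 - 141) = -2 - 1215 = -1217)
c(k) = 2*k
D(m, I) = I - m
D(Q, c(5)) + 3097629 = (2*5 - 1*(-1217)) + 3097629 = (10 + 1217) + 3097629 = 1227 + 3097629 = 3098856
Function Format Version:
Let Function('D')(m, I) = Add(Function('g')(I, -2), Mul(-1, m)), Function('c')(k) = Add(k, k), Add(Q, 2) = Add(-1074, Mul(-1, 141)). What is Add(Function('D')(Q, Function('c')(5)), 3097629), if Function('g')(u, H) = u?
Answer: 3098856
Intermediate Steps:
Q = -1217 (Q = Add(-2, Add(-1074, Mul(-1, 141))) = Add(-2, Add(-1074, -141)) = Add(-2, -1215) = -1217)
Function('c')(k) = Mul(2, k)
Function('D')(m, I) = Add(I, Mul(-1, m))
Add(Function('D')(Q, Function('c')(5)), 3097629) = Add(Add(Mul(2, 5), Mul(-1, -1217)), 3097629) = Add(Add(10, 1217), 3097629) = Add(1227, 3097629) = 3098856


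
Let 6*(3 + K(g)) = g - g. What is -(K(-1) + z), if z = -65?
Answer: 68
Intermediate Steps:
K(g) = -3 (K(g) = -3 + (g - g)/6 = -3 + (⅙)*0 = -3 + 0 = -3)
-(K(-1) + z) = -(-3 - 65) = -1*(-68) = 68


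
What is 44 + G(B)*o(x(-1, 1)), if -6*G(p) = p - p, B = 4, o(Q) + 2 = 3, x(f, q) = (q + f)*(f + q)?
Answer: 44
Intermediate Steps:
x(f, q) = (f + q)² (x(f, q) = (f + q)*(f + q) = (f + q)²)
o(Q) = 1 (o(Q) = -2 + 3 = 1)
G(p) = 0 (G(p) = -(p - p)/6 = -⅙*0 = 0)
44 + G(B)*o(x(-1, 1)) = 44 + 0*1 = 44 + 0 = 44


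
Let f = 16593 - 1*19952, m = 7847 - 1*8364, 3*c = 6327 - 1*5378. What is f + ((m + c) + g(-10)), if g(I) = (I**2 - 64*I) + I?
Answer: -8489/3 ≈ -2829.7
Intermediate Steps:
c = 949/3 (c = (6327 - 1*5378)/3 = (6327 - 5378)/3 = (1/3)*949 = 949/3 ≈ 316.33)
g(I) = I**2 - 63*I
m = -517 (m = 7847 - 8364 = -517)
f = -3359 (f = 16593 - 19952 = -3359)
f + ((m + c) + g(-10)) = -3359 + ((-517 + 949/3) - 10*(-63 - 10)) = -3359 + (-602/3 - 10*(-73)) = -3359 + (-602/3 + 730) = -3359 + 1588/3 = -8489/3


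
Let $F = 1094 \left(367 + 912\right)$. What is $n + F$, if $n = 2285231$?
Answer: $3684457$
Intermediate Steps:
$F = 1399226$ ($F = 1094 \cdot 1279 = 1399226$)
$n + F = 2285231 + 1399226 = 3684457$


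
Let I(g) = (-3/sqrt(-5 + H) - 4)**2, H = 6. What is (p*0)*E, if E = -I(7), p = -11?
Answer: 0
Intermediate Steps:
I(g) = 49 (I(g) = (-3/sqrt(-5 + 6) - 4)**2 = (-3/(sqrt(1)) - 4)**2 = (-3/1 - 4)**2 = (-3*1 - 4)**2 = (-3 - 4)**2 = (-7)**2 = 49)
E = -49 (E = -1*49 = -49)
(p*0)*E = -11*0*(-49) = 0*(-49) = 0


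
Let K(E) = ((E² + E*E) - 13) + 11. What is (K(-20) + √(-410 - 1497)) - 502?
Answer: 296 + I*√1907 ≈ 296.0 + 43.669*I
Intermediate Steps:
K(E) = -2 + 2*E² (K(E) = ((E² + E²) - 13) + 11 = (2*E² - 13) + 11 = (-13 + 2*E²) + 11 = -2 + 2*E²)
(K(-20) + √(-410 - 1497)) - 502 = ((-2 + 2*(-20)²) + √(-410 - 1497)) - 502 = ((-2 + 2*400) + √(-1907)) - 502 = ((-2 + 800) + I*√1907) - 502 = (798 + I*√1907) - 502 = 296 + I*√1907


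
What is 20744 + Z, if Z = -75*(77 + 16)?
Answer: 13769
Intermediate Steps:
Z = -6975 (Z = -75*93 = -6975)
20744 + Z = 20744 - 6975 = 13769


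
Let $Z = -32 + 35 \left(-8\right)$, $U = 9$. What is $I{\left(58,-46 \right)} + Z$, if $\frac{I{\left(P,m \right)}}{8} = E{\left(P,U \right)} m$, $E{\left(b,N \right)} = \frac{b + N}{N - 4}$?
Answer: $- \frac{26216}{5} \approx -5243.2$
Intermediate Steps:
$E{\left(b,N \right)} = \frac{N + b}{-4 + N}$
$Z = -312$ ($Z = -32 - 280 = -312$)
$I{\left(P,m \right)} = 8 m \left(\frac{9}{5} + \frac{P}{5}\right)$ ($I{\left(P,m \right)} = 8 \frac{9 + P}{-4 + 9} m = 8 \frac{9 + P}{5} m = 8 \left(\frac{9}{5} + \frac{P}{5}\right) m = 8 m \left(\frac{9}{5} + \frac{P}{5}\right)$)
$I{\left(58,-46 \right)} + Z = \frac{8}{5} \left(-46\right) \left(9 + 58\right) - 312 = \frac{8}{5} \left(-46\right) 67 - 312 = - \frac{24656}{5} - 312 = - \frac{26216}{5}$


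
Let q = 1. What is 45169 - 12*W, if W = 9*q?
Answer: 45061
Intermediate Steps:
W = 9 (W = 9*1 = 9)
45169 - 12*W = 45169 - 12*9 = 45169 - 1*108 = 45169 - 108 = 45061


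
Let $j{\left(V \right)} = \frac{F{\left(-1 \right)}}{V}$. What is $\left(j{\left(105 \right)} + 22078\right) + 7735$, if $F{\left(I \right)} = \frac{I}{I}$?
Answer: $\frac{3130366}{105} \approx 29813.0$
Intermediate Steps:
$F{\left(I \right)} = 1$
$j{\left(V \right)} = \frac{1}{V}$ ($j{\left(V \right)} = 1 \frac{1}{V} = \frac{1}{V}$)
$\left(j{\left(105 \right)} + 22078\right) + 7735 = \left(\frac{1}{105} + 22078\right) + 7735 = \frac{2318191}{105} + 7735 = \frac{3130366}{105}$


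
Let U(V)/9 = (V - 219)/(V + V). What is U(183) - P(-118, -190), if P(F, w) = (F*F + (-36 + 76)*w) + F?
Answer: -378620/61 ≈ -6206.9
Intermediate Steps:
P(F, w) = F + F² + 40*w (P(F, w) = (F² + 40*w) + F = F + F² + 40*w)
U(V) = 9*(-219 + V)/(2*V) (U(V) = 9*((V - 219)/(V + V)) = 9*((-219 + V)/((2*V))) = 9*((-219 + V)*(1/(2*V))) = 9*((-219 + V)/(2*V)) = 9*(-219 + V)/(2*V))
U(183) - P(-118, -190) = (9/2)*(-219 + 183)/183 - (-118 + (-118)² + 40*(-190)) = (9/2)*(1/183)*(-36) - (-118 + 13924 - 7600) = -54/61 - 1*6206 = -54/61 - 6206 = -378620/61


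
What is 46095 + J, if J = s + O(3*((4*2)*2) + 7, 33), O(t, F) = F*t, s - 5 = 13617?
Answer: 61532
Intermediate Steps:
s = 13622 (s = 5 + 13617 = 13622)
J = 15437 (J = 13622 + 33*(3*((4*2)*2) + 7) = 13622 + 33*(3*(8*2) + 7) = 13622 + 33*(3*16 + 7) = 13622 + 33*(48 + 7) = 13622 + 33*55 = 13622 + 1815 = 15437)
46095 + J = 46095 + 15437 = 61532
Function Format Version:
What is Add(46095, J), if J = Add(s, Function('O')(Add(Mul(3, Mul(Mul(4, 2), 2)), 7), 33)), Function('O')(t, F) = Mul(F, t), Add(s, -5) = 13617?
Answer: 61532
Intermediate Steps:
s = 13622 (s = Add(5, 13617) = 13622)
J = 15437 (J = Add(13622, Mul(33, Add(Mul(3, Mul(Mul(4, 2), 2)), 7))) = Add(13622, Mul(33, Add(Mul(3, Mul(8, 2)), 7))) = Add(13622, Mul(33, Add(Mul(3, 16), 7))) = Add(13622, Mul(33, Add(48, 7))) = Add(13622, Mul(33, 55)) = Add(13622, 1815) = 15437)
Add(46095, J) = Add(46095, 15437) = 61532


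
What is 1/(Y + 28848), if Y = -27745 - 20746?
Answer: -1/19643 ≈ -5.0909e-5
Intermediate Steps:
Y = -48491
1/(Y + 28848) = 1/(-48491 + 28848) = 1/(-19643) = -1/19643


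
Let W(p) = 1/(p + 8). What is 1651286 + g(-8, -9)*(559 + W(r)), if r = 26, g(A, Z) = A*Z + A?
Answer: 28680086/17 ≈ 1.6871e+6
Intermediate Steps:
g(A, Z) = A + A*Z
W(p) = 1/(8 + p)
1651286 + g(-8, -9)*(559 + W(r)) = 1651286 + (-8*(1 - 9))*(559 + 1/(8 + 26)) = 1651286 + (-8*(-8))*(559 + 1/34) = 1651286 + 64*(559 + 1/34) = 1651286 + 64*(19007/34) = 1651286 + 608224/17 = 28680086/17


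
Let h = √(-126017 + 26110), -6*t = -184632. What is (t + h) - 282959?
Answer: -252187 + I*√99907 ≈ -2.5219e+5 + 316.08*I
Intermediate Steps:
t = 30772 (t = -⅙*(-184632) = 30772)
h = I*√99907 (h = √(-99907) = I*√99907 ≈ 316.08*I)
(t + h) - 282959 = (30772 + I*√99907) - 282959 = -252187 + I*√99907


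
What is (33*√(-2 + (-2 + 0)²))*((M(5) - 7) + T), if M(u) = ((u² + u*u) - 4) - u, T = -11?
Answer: 759*√2 ≈ 1073.4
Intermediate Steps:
M(u) = -4 - u + 2*u² (M(u) = ((u² + u²) - 4) - u = (2*u² - 4) - u = (-4 + 2*u²) - u = -4 - u + 2*u²)
(33*√(-2 + (-2 + 0)²))*((M(5) - 7) + T) = (33*√(-2 + (-2 + 0)²))*(((-4 - 1*5 + 2*5²) - 7) - 11) = (33*√(-2 + (-2)²))*(((-4 - 5 + 2*25) - 7) - 11) = (33*√(-2 + 4))*(((-4 - 5 + 50) - 7) - 11) = (33*√2)*((41 - 7) - 11) = (33*√2)*(34 - 11) = (33*√2)*23 = 759*√2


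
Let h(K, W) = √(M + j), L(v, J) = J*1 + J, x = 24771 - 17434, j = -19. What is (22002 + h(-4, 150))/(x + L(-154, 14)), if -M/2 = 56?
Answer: 7334/2455 + I*√131/7365 ≈ 2.9874 + 0.001554*I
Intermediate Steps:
x = 7337
M = -112 (M = -2*56 = -112)
L(v, J) = 2*J (L(v, J) = J + J = 2*J)
h(K, W) = I*√131 (h(K, W) = √(-112 - 19) = √(-131) = I*√131)
(22002 + h(-4, 150))/(x + L(-154, 14)) = (22002 + I*√131)/(7337 + 2*14) = (22002 + I*√131)/(7337 + 28) = (22002 + I*√131)/7365 = (22002 + I*√131)*(1/7365) = 7334/2455 + I*√131/7365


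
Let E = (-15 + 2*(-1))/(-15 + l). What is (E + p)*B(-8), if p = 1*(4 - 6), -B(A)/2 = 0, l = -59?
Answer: 0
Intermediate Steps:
B(A) = 0 (B(A) = -2*0 = 0)
p = -2 (p = 1*(-2) = -2)
E = 17/74 (E = (-15 + 2*(-1))/(-15 - 59) = (-15 - 2)/(-74) = -17*(-1/74) = 17/74 ≈ 0.22973)
(E + p)*B(-8) = (17/74 - 2)*0 = -131/74*0 = 0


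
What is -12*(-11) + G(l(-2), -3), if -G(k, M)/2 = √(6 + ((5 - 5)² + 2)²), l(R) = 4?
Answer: 132 - 2*√10 ≈ 125.68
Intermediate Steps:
G(k, M) = -2*√10 (G(k, M) = -2*√(6 + ((5 - 5)² + 2)²) = -2*√(6 + (0² + 2)²) = -2*√(6 + (0 + 2)²) = -2*√(6 + 2²) = -2*√(6 + 4) = -2*√10)
-12*(-11) + G(l(-2), -3) = -12*(-11) - 2*√10 = 132 - 2*√10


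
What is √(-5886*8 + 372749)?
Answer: √325661 ≈ 570.67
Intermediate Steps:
√(-5886*8 + 372749) = √(-47088 + 372749) = √325661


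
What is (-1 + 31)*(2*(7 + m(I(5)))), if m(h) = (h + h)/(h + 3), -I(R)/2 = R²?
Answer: 25740/47 ≈ 547.66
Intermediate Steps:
I(R) = -2*R²
m(h) = 2*h/(3 + h) (m(h) = (2*h)/(3 + h) = 2*h/(3 + h))
(-1 + 31)*(2*(7 + m(I(5)))) = (-1 + 31)*(2*(7 + 2*(-2*5²)/(3 - 2*5²))) = 30*(2*(7 + 2*(-2*25)/(3 - 2*25))) = 30*(2*(7 + 2*(-50)/(3 - 50))) = 30*(2*(7 + 2*(-50)/(-47))) = 30*(2*(7 + 2*(-50)*(-1/47))) = 30*(2*(7 + 100/47)) = 30*(2*(429/47)) = 30*(858/47) = 25740/47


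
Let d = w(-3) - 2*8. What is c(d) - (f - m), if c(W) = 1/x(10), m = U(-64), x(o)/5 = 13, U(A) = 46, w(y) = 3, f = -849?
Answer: 58176/65 ≈ 895.02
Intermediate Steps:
x(o) = 65 (x(o) = 5*13 = 65)
m = 46
d = -13 (d = 3 - 2*8 = 3 - 16 = -13)
c(W) = 1/65
c(d) - (f - m) = 1/65 - (-849 - 1*46) = 1/65 - (-849 - 46) = 1/65 - 1*(-895) = 1/65 + 895 = 58176/65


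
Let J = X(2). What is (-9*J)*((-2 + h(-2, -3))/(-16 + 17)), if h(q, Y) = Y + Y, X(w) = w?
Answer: 144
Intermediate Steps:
h(q, Y) = 2*Y
J = 2
(-9*J)*((-2 + h(-2, -3))/(-16 + 17)) = (-9*2)*((-2 + 2*(-3))/(-16 + 17)) = -18*(-2 - 6)/1 = -(-144) = -18*(-8) = 144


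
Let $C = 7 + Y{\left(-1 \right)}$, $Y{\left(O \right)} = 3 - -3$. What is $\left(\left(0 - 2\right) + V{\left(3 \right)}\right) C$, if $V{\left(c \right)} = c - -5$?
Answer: $78$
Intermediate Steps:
$V{\left(c \right)} = 5 + c$ ($V{\left(c \right)} = c + 5 = 5 + c$)
$Y{\left(O \right)} = 6$ ($Y{\left(O \right)} = 3 + 3 = 6$)
$C = 13$ ($C = 7 + 6 = 13$)
$\left(\left(0 - 2\right) + V{\left(3 \right)}\right) C = \left(\left(0 - 2\right) + \left(5 + 3\right)\right) 13 = \left(-2 + 8\right) 13 = 6 \cdot 13 = 78$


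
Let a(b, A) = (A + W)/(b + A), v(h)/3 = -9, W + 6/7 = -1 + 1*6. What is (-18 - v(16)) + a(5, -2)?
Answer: 68/7 ≈ 9.7143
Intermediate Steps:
W = 29/7 (W = -6/7 + (-1 + 1*6) = -6/7 + (-1 + 6) = -6/7 + 5 = 29/7 ≈ 4.1429)
v(h) = -27 (v(h) = 3*(-9) = -27)
a(b, A) = (29/7 + A)/(A + b) (a(b, A) = (A + 29/7)/(b + A) = (29/7 + A)/(A + b))
(-18 - v(16)) + a(5, -2) = (-18 - 1*(-27)) + (29/7 - 2)/(-2 + 5) = (-18 + 27) + (15/7)/3 = 9 + (⅓)*(15/7) = 9 + 5/7 = 68/7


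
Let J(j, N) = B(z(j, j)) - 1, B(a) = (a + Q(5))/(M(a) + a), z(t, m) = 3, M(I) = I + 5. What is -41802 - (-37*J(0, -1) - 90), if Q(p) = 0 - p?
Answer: -459313/11 ≈ -41756.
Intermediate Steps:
Q(p) = -p
M(I) = 5 + I
B(a) = (-5 + a)/(5 + 2*a) (B(a) = (a - 1*5)/((5 + a) + a) = (a - 5)/(5 + 2*a) = (-5 + a)/(5 + 2*a))
J(j, N) = -13/11 (J(j, N) = (-5 + 3)/(5 + 2*3) - 1 = -2/(5 + 6) - 1 = -2/11 - 1 = -13/11)
-41802 - (-37*J(0, -1) - 90) = -41802 - (-37*(-13/11) - 90) = -41802 - (481/11 - 90) = -41802 - 1*(-509/11) = -41802 + 509/11 = -459313/11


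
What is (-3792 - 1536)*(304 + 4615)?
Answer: -26208432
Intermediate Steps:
(-3792 - 1536)*(304 + 4615) = -5328*4919 = -26208432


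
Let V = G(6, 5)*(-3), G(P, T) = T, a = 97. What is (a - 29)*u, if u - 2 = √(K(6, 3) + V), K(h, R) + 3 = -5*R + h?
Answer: 136 + 204*I*√3 ≈ 136.0 + 353.34*I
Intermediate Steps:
K(h, R) = -3 + h - 5*R (K(h, R) = -3 + (-5*R + h) = -3 + (h - 5*R) = -3 + h - 5*R)
V = -15 (V = 5*(-3) = -15)
u = 2 + 3*I*√3 (u = 2 + √((-3 + 6 - 5*3) - 15) = 2 + √((-3 + 6 - 15) - 15) = 2 + √(-12 - 15) = 2 + √(-27) = 2 + 3*I*√3 ≈ 2.0 + 5.1962*I)
(a - 29)*u = (97 - 29)*(2 + 3*I*√3) = 68*(2 + 3*I*√3) = 136 + 204*I*√3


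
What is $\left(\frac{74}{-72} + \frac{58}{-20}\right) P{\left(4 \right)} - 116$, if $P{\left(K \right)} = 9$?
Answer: $- \frac{3027}{20} \approx -151.35$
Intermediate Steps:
$\left(\frac{74}{-72} + \frac{58}{-20}\right) P{\left(4 \right)} - 116 = \left(\frac{74}{-72} + \frac{58}{-20}\right) 9 - 116 = \left(74 \left(- \frac{1}{72}\right) + 58 \left(- \frac{1}{20}\right)\right) 9 - 116 = \left(- \frac{37}{36} - \frac{29}{10}\right) 9 - 116 = \left(- \frac{707}{180}\right) 9 - 116 = - \frac{707}{20} - 116 = - \frac{3027}{20}$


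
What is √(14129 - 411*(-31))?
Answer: √26870 ≈ 163.92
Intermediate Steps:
√(14129 - 411*(-31)) = √(14129 + 12741) = √26870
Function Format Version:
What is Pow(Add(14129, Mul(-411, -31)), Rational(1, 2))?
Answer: Pow(26870, Rational(1, 2)) ≈ 163.92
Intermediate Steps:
Pow(Add(14129, Mul(-411, -31)), Rational(1, 2)) = Pow(Add(14129, 12741), Rational(1, 2)) = Pow(26870, Rational(1, 2))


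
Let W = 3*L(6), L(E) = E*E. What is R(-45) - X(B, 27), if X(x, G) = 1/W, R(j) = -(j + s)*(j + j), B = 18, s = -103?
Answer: -1438561/108 ≈ -13320.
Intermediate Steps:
L(E) = E²
R(j) = -2*j*(-103 + j) (R(j) = -(j - 103)*(j + j) = -(-103 + j)*2*j = -2*j*(-103 + j))
W = 108 (W = 3*6² = 3*36 = 108)
X(x, G) = 1/108
R(-45) - X(B, 27) = 2*(-45)*(103 - 1*(-45)) - 1*1/108 = 2*(-45)*(103 + 45) - 1/108 = 2*(-45)*148 - 1/108 = -13320 - 1/108 = -1438561/108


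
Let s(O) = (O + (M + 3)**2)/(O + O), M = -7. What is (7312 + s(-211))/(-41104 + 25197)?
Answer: -3085859/6712754 ≈ -0.45970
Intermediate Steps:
s(O) = (16 + O)/(2*O) (s(O) = (O + (-7 + 3)**2)/(O + O) = (O + (-4)**2)/((2*O)) = (O + 16)*(1/(2*O)) = (16 + O)*(1/(2*O)) = (16 + O)/(2*O))
(7312 + s(-211))/(-41104 + 25197) = (7312 + (1/2)*(16 - 211)/(-211))/(-41104 + 25197) = (7312 + (1/2)*(-1/211)*(-195))/(-15907) = (7312 + 195/422)*(-1/15907) = (3085859/422)*(-1/15907) = -3085859/6712754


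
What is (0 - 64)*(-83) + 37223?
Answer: 42535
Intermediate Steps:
(0 - 64)*(-83) + 37223 = -64*(-83) + 37223 = 5312 + 37223 = 42535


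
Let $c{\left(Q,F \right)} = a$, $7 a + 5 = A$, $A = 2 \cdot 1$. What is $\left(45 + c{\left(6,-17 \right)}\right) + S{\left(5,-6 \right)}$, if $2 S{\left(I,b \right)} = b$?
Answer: $\frac{291}{7} \approx 41.571$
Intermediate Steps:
$A = 2$
$a = - \frac{3}{7}$ ($a = - \frac{5}{7} + \frac{1}{7} \cdot 2 = - \frac{5}{7} + \frac{2}{7} = - \frac{3}{7} \approx -0.42857$)
$S{\left(I,b \right)} = \frac{b}{2}$
$c{\left(Q,F \right)} = - \frac{3}{7}$
$\left(45 + c{\left(6,-17 \right)}\right) + S{\left(5,-6 \right)} = \left(45 - \frac{3}{7}\right) + \frac{1}{2} \left(-6\right) = \frac{312}{7} - 3 = \frac{291}{7}$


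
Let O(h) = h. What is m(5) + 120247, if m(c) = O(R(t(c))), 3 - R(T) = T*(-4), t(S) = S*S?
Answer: 120350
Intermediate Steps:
t(S) = S²
R(T) = 3 + 4*T (R(T) = 3 - T*(-4) = 3 - (-4)*T = 3 + 4*T)
m(c) = 3 + 4*c²
m(5) + 120247 = (3 + 4*5²) + 120247 = (3 + 4*25) + 120247 = (3 + 100) + 120247 = 103 + 120247 = 120350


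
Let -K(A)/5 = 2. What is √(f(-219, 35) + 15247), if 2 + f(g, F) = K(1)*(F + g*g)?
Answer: 3*I*√51635 ≈ 681.7*I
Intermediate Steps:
K(A) = -10 (K(A) = -5*2 = -10)
f(g, F) = -2 - 10*F - 10*g² (f(g, F) = -2 - 10*(F + g*g) = -2 - 10*(F + g²) = -2 + (-10*F - 10*g²) = -2 - 10*F - 10*g²)
√(f(-219, 35) + 15247) = √((-2 - 10*35 - 10*(-219)²) + 15247) = √((-2 - 350 - 10*47961) + 15247) = √((-2 - 350 - 479610) + 15247) = √(-479962 + 15247) = √(-464715) = 3*I*√51635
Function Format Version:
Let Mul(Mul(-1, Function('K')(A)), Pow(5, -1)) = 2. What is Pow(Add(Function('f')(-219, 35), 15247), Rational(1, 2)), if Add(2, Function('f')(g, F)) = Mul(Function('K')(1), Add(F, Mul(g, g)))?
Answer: Mul(3, I, Pow(51635, Rational(1, 2))) ≈ Mul(681.70, I)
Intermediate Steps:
Function('K')(A) = -10 (Function('K')(A) = Mul(-5, 2) = -10)
Function('f')(g, F) = Add(-2, Mul(-10, F), Mul(-10, Pow(g, 2))) (Function('f')(g, F) = Add(-2, Mul(-10, Add(F, Mul(g, g)))) = Add(-2, Mul(-10, Add(F, Pow(g, 2)))) = Add(-2, Add(Mul(-10, F), Mul(-10, Pow(g, 2)))) = Add(-2, Mul(-10, F), Mul(-10, Pow(g, 2))))
Pow(Add(Function('f')(-219, 35), 15247), Rational(1, 2)) = Pow(Add(Add(-2, Mul(-10, 35), Mul(-10, Pow(-219, 2))), 15247), Rational(1, 2)) = Pow(Add(Add(-2, -350, Mul(-10, 47961)), 15247), Rational(1, 2)) = Pow(Add(Add(-2, -350, -479610), 15247), Rational(1, 2)) = Pow(Add(-479962, 15247), Rational(1, 2)) = Pow(-464715, Rational(1, 2)) = Mul(3, I, Pow(51635, Rational(1, 2)))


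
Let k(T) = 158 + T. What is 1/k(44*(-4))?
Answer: -1/18 ≈ -0.055556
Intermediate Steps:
1/k(44*(-4)) = 1/(158 + 44*(-4)) = 1/(158 - 176) = 1/(-18) = -1/18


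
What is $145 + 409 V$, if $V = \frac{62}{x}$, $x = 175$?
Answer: $\frac{50733}{175} \approx 289.9$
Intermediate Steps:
$V = \frac{62}{175} \approx 0.35429$
$145 + 409 V = 145 + 409 \cdot \frac{62}{175} = 145 + \frac{25358}{175} = \frac{50733}{175}$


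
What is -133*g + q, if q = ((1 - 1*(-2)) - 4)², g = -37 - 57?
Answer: 12503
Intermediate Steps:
g = -94
q = 1 (q = ((1 + 2) - 4)² = (3 - 4)² = (-1)² = 1)
-133*g + q = -133*(-94) + 1 = 12502 + 1 = 12503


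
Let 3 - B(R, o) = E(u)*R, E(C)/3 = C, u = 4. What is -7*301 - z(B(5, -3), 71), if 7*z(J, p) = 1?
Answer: -14750/7 ≈ -2107.1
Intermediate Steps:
E(C) = 3*C
B(R, o) = 3 - 12*R (B(R, o) = 3 - 3*4*R = 3 - 12*R)
z(J, p) = ⅐ (z(J, p) = (⅐)*1 = ⅐)
-7*301 - z(B(5, -3), 71) = -7*301 - 1*⅐ = -2107 - ⅐ = -14750/7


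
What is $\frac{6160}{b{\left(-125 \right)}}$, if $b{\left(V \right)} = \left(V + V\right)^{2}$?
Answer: $\frac{308}{3125} \approx 0.09856$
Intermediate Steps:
$b{\left(V \right)} = 4 V^{2}$ ($b{\left(V \right)} = \left(2 V\right)^{2} = 4 V^{2}$)
$\frac{6160}{b{\left(-125 \right)}} = \frac{6160}{4 \left(-125\right)^{2}} = \frac{6160}{4 \cdot 15625} = \frac{6160}{62500} = 6160 \cdot \frac{1}{62500} = \frac{308}{3125}$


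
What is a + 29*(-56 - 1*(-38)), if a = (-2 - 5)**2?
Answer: -473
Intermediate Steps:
a = 49 (a = (-7)**2 = 49)
a + 29*(-56 - 1*(-38)) = 49 + 29*(-56 - 1*(-38)) = 49 + 29*(-56 + 38) = 49 + 29*(-18) = 49 - 522 = -473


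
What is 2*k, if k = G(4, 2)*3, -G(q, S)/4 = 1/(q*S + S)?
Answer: -12/5 ≈ -2.4000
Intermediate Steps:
G(q, S) = -4/(S + S*q) (G(q, S) = -4/(q*S + S) = -4/(S*q + S) = -4/(S + S*q))
k = -6/5 (k = -4/(2*(1 + 4))*3 = -4*1/2/5*3 = -4*1/2*1/5*3 = -2/5*3 = -6/5 ≈ -1.2000)
2*k = 2*(-6/5) = -12/5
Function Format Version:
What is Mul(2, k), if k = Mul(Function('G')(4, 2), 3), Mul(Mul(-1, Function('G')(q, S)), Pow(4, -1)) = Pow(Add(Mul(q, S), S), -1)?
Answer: Rational(-12, 5) ≈ -2.4000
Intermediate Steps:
Function('G')(q, S) = Mul(-4, Pow(Add(S, Mul(S, q)), -1)) (Function('G')(q, S) = Mul(-4, Pow(Add(Mul(q, S), S), -1)) = Mul(-4, Pow(Add(Mul(S, q), S), -1)) = Mul(-4, Pow(Add(S, Mul(S, q)), -1)))
k = Rational(-6, 5) (k = Mul(Mul(-4, Pow(2, -1), Pow(Add(1, 4), -1)), 3) = Mul(Mul(-4, Rational(1, 2), Pow(5, -1)), 3) = Mul(Mul(-4, Rational(1, 2), Rational(1, 5)), 3) = Mul(Rational(-2, 5), 3) = Rational(-6, 5) ≈ -1.2000)
Mul(2, k) = Mul(2, Rational(-6, 5)) = Rational(-12, 5)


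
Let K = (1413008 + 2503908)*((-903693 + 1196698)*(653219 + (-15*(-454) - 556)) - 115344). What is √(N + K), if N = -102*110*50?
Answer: 2*√189215216217982559 ≈ 8.6998e+8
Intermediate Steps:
N = -561000 (N = -11220*50 = -561000)
K = 756860864872491236 (K = 3916916*(293005*(653219 + (6810 - 556)) - 115344) = 3916916*(293005*(653219 + 6254) - 115344) = 3916916*(293005*659473 - 115344) = 3916916*(193228886365 - 115344) = 3916916*193228771021 = 756860864872491236)
√(N + K) = √(-561000 + 756860864872491236) = √756860864871930236 = 2*√189215216217982559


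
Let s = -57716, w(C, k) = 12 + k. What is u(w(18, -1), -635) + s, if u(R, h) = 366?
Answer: -57350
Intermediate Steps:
u(w(18, -1), -635) + s = 366 - 57716 = -57350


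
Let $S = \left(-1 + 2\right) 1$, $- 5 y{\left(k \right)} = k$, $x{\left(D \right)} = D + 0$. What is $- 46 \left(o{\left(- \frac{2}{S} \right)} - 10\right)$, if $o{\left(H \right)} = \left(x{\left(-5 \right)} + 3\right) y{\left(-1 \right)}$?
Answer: $\frac{2392}{5} \approx 478.4$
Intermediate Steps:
$x{\left(D \right)} = D$
$y{\left(k \right)} = - \frac{k}{5}$
$S = 1$ ($S = 1 \cdot 1 = 1$)
$o{\left(H \right)} = - \frac{2}{5}$ ($o{\left(H \right)} = \left(-5 + 3\right) \left(\left(- \frac{1}{5}\right) \left(-1\right)\right) = \left(-2\right) \frac{1}{5} = - \frac{2}{5}$)
$- 46 \left(o{\left(- \frac{2}{S} \right)} - 10\right) = - 46 \left(- \frac{2}{5} - 10\right) = \left(-46\right) \left(- \frac{52}{5}\right) = \frac{2392}{5}$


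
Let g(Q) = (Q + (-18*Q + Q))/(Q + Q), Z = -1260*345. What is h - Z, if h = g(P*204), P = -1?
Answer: 434692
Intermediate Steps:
Z = -434700
g(Q) = -8 (g(Q) = (Q - 17*Q)/((2*Q)) = (-16*Q)*(1/(2*Q)) = -8)
h = -8
h - Z = -8 - 1*(-434700) = -8 + 434700 = 434692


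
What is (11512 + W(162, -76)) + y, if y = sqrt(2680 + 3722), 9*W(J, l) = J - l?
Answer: 103846/9 + sqrt(6402) ≈ 11618.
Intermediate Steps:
W(J, l) = -l/9 + J/9 (W(J, l) = (J - l)/9 = -l/9 + J/9)
y = sqrt(6402) ≈ 80.012
(11512 + W(162, -76)) + y = (11512 + (-1/9*(-76) + (1/9)*162)) + sqrt(6402) = (11512 + (76/9 + 18)) + sqrt(6402) = (11512 + 238/9) + sqrt(6402) = 103846/9 + sqrt(6402)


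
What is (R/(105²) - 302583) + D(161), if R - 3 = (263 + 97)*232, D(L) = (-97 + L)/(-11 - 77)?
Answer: -12231640924/40425 ≈ -3.0258e+5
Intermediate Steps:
D(L) = 97/88 - L/88 (D(L) = (-97 + L)/(-88) = (-97 + L)*(-1/88) = 97/88 - L/88)
R = 83523 (R = 3 + (263 + 97)*232 = 3 + 360*232 = 3 + 83520 = 83523)
(R/(105²) - 302583) + D(161) = (83523/(105²) - 302583) + (97/88 - 1/88*161) = (83523/11025 - 302583) + (97/88 - 161/88) = (83523*(1/11025) - 302583) - 8/11 = (27841/3675 - 302583) - 8/11 = -1111964684/3675 - 8/11 = -12231640924/40425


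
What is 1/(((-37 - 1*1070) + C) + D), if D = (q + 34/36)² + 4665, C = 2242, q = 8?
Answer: 324/1905121 ≈ 0.00017007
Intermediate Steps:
D = 1537381/324 (D = (8 + 34/36)² + 4665 = (8 + 34*(1/36))² + 4665 = (8 + 17/18)² + 4665 = (161/18)² + 4665 = 25921/324 + 4665 = 1537381/324 ≈ 4745.0)
1/(((-37 - 1*1070) + C) + D) = 1/(((-37 - 1*1070) + 2242) + 1537381/324) = 1/(((-37 - 1070) + 2242) + 1537381/324) = 1/((-1107 + 2242) + 1537381/324) = 1/(1135 + 1537381/324) = 1/(1905121/324) = 324/1905121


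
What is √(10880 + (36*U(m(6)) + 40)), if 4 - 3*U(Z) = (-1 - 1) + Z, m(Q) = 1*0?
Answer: 4*√687 ≈ 104.84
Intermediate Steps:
m(Q) = 0
U(Z) = 2 - Z/3 (U(Z) = 4/3 - ((-1 - 1) + Z)/3 = 4/3 - (-2 + Z)/3 = 4/3 + (⅔ - Z/3) = 2 - Z/3)
√(10880 + (36*U(m(6)) + 40)) = √(10880 + (36*(2 - ⅓*0) + 40)) = √(10880 + (36*(2 + 0) + 40)) = √(10880 + (36*2 + 40)) = √(10880 + (72 + 40)) = √(10880 + 112) = √10992 = 4*√687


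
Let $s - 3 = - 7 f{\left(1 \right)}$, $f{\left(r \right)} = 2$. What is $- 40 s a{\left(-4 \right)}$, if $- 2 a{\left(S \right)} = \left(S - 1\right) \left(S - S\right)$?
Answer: $0$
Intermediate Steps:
$a{\left(S \right)} = 0$ ($a{\left(S \right)} = - \frac{\left(S - 1\right) \left(S - S\right)}{2} = - \frac{\left(-1 + S\right) 0}{2} = \left(- \frac{1}{2}\right) 0 = 0$)
$s = -11$ ($s = 3 - 14 = -11$)
$- 40 s a{\left(-4 \right)} = \left(-40\right) \left(-11\right) 0 = 440 \cdot 0 = 0$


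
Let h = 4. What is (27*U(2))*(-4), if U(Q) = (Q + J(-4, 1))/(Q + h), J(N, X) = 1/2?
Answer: -45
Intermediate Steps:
J(N, X) = ½
U(Q) = (½ + Q)/(4 + Q) (U(Q) = (Q + ½)/(Q + 4) = (½ + Q)/(4 + Q))
(27*U(2))*(-4) = (27*((½ + 2)/(4 + 2)))*(-4) = (27*((5/2)/6))*(-4) = (27*((⅙)*(5/2)))*(-4) = (27*(5/12))*(-4) = (45/4)*(-4) = -45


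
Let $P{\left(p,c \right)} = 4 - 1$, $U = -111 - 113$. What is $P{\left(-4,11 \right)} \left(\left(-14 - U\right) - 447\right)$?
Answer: $-711$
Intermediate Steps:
$U = -224$
$P{\left(p,c \right)} = 3$ ($P{\left(p,c \right)} = 4 - 1 = 3$)
$P{\left(-4,11 \right)} \left(\left(-14 - U\right) - 447\right) = 3 \left(\left(-14 - -224\right) - 447\right) = 3 \left(\left(-14 + 224\right) - 447\right) = 3 \left(210 - 447\right) = 3 \left(-237\right) = -711$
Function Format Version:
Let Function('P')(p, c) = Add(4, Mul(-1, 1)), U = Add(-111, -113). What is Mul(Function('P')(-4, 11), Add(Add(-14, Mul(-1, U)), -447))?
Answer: -711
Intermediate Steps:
U = -224
Function('P')(p, c) = 3 (Function('P')(p, c) = Add(4, -1) = 3)
Mul(Function('P')(-4, 11), Add(Add(-14, Mul(-1, U)), -447)) = Mul(3, Add(Add(-14, Mul(-1, -224)), -447)) = Mul(3, Add(Add(-14, 224), -447)) = Mul(3, Add(210, -447)) = Mul(3, -237) = -711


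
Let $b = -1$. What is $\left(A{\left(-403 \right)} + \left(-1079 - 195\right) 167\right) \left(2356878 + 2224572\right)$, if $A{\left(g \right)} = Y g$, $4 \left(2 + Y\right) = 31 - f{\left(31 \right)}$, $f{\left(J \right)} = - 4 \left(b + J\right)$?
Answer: $- \frac{2081492469225}{2} \approx -1.0407 \cdot 10^{12}$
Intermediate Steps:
$f{\left(J \right)} = 4 - 4 J$ ($f{\left(J \right)} = - 4 \left(-1 + J\right) = 4 - 4 J$)
$Y = \frac{143}{4}$ ($Y = -2 + \frac{31 - \left(4 - 124\right)}{4} = -2 + \frac{31 - -120}{4} = -2 + \frac{31 + 120}{4} = -2 + \frac{1}{4} \cdot 151 = -2 + \frac{151}{4} = \frac{143}{4} \approx 35.75$)
$A{\left(g \right)} = \frac{143 g}{4}$
$\left(A{\left(-403 \right)} + \left(-1079 - 195\right) 167\right) \left(2356878 + 2224572\right) = \left(\frac{143}{4} \left(-403\right) + \left(-1079 - 195\right) 167\right) \left(2356878 + 2224572\right) = \left(- \frac{57629}{4} - 212758\right) 4581450 = \left(- \frac{908661}{4}\right) 4581450 = - \frac{2081492469225}{2}$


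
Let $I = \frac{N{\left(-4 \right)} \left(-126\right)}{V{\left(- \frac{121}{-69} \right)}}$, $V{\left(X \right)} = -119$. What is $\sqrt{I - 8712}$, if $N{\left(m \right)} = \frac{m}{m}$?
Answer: $\frac{3 i \sqrt{279718}}{17} \approx 93.332 i$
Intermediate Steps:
$N{\left(m \right)} = 1$
$I = \frac{18}{17}$ ($I = \frac{1 \left(-126\right)}{-119} = \left(-126\right) \left(- \frac{1}{119}\right) = \frac{18}{17} \approx 1.0588$)
$\sqrt{I - 8712} = \sqrt{\frac{18}{17} - 8712} = \sqrt{- \frac{148086}{17}} = \frac{3 i \sqrt{279718}}{17}$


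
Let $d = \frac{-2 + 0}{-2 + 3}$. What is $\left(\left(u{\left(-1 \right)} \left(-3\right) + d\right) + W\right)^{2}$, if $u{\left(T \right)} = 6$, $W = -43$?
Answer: $3969$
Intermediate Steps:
$d = -2$ ($d = - \frac{2}{1} = \left(-2\right) 1 = -2$)
$\left(\left(u{\left(-1 \right)} \left(-3\right) + d\right) + W\right)^{2} = \left(\left(6 \left(-3\right) - 2\right) - 43\right)^{2} = \left(\left(-18 - 2\right) - 43\right)^{2} = \left(-20 - 43\right)^{2} = \left(-63\right)^{2} = 3969$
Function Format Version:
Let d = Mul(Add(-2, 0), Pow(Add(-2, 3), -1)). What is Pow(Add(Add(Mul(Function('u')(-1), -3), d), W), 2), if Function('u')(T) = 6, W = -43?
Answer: 3969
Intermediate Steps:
d = -2 (d = Mul(-2, Pow(1, -1)) = Mul(-2, 1) = -2)
Pow(Add(Add(Mul(Function('u')(-1), -3), d), W), 2) = Pow(Add(Add(Mul(6, -3), -2), -43), 2) = Pow(Add(Add(-18, -2), -43), 2) = Pow(Add(-20, -43), 2) = Pow(-63, 2) = 3969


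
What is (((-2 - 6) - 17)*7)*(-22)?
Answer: 3850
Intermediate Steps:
(((-2 - 6) - 17)*7)*(-22) = ((-8 - 17)*7)*(-22) = -25*7*(-22) = -175*(-22) = 3850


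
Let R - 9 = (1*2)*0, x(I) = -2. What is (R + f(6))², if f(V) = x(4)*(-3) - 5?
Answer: 100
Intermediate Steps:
f(V) = 1 (f(V) = -2*(-3) - 5 = 6 - 5 = 1)
R = 9 (R = 9 + (1*2)*0 = 9 + 2*0 = 9 + 0 = 9)
(R + f(6))² = (9 + 1)² = 10² = 100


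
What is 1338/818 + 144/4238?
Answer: 1447059/866671 ≈ 1.6697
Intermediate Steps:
1338/818 + 144/4238 = 1338*(1/818) + 144*(1/4238) = 669/409 + 72/2119 = 1447059/866671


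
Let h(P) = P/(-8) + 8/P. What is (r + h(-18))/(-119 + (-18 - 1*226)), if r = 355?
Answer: -12845/13068 ≈ -0.98293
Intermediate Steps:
h(P) = 8/P - P/8 (h(P) = P*(-1/8) + 8/P = -P/8 + 8/P = 8/P - P/8)
(r + h(-18))/(-119 + (-18 - 1*226)) = (355 + (8/(-18) - 1/8*(-18)))/(-119 + (-18 - 1*226)) = (355 + (8*(-1/18) + 9/4))/(-119 + (-18 - 226)) = (355 + (-4/9 + 9/4))/(-119 - 244) = (355 + 65/36)/(-363) = (12845/36)*(-1/363) = -12845/13068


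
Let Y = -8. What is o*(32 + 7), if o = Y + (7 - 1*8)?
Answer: -351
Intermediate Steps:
o = -9 (o = -8 + (7 - 1*8) = -8 + (7 - 8) = -8 - 1 = -9)
o*(32 + 7) = -9*(32 + 7) = -9*39 = -351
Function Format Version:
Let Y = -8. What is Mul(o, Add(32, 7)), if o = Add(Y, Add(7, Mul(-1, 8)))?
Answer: -351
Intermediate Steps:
o = -9 (o = Add(-8, Add(7, Mul(-1, 8))) = Add(-8, Add(7, -8)) = Add(-8, -1) = -9)
Mul(o, Add(32, 7)) = Mul(-9, Add(32, 7)) = Mul(-9, 39) = -351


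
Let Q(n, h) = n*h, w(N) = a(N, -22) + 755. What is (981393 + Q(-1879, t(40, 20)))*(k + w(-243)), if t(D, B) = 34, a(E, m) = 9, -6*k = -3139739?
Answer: 2884938362761/6 ≈ 4.8082e+11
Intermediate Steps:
k = 3139739/6 (k = -⅙*(-3139739) = 3139739/6 ≈ 5.2329e+5)
w(N) = 764 (w(N) = 9 + 755 = 764)
Q(n, h) = h*n
(981393 + Q(-1879, t(40, 20)))*(k + w(-243)) = (981393 + 34*(-1879))*(3139739/6 + 764) = (981393 - 63886)*(3144323/6) = 917507*(3144323/6) = 2884938362761/6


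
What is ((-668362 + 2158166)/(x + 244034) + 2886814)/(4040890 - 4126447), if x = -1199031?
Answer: -918965739918/27235559443 ≈ -33.741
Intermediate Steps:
((-668362 + 2158166)/(x + 244034) + 2886814)/(4040890 - 4126447) = ((-668362 + 2158166)/(-1199031 + 244034) + 2886814)/(4040890 - 4126447) = (1489804/(-954997) + 2886814)/(-85557) = (1489804*(-1/954997) + 2886814)*(-1/85557) = (-1489804/954997 + 2886814)*(-1/85557) = (2756897219754/954997)*(-1/85557) = -918965739918/27235559443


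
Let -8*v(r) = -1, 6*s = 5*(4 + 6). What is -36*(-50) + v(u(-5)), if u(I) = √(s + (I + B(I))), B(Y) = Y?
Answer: 14401/8 ≈ 1800.1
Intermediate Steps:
s = 25/3 (s = (5*(4 + 6))/6 = (5*10)/6 = (⅙)*50 = 25/3 ≈ 8.3333)
u(I) = √(25/3 + 2*I) (u(I) = √(25/3 + (I + I)) = √(25/3 + 2*I))
v(r) = ⅛ (v(r) = -⅛*(-1) = ⅛)
-36*(-50) + v(u(-5)) = -36*(-50) + ⅛ = 1800 + ⅛ = 14401/8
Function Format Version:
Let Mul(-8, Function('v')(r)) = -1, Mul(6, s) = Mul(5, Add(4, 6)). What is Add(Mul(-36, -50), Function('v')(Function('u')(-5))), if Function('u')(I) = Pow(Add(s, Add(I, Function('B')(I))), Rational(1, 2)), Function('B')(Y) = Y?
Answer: Rational(14401, 8) ≈ 1800.1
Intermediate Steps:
s = Rational(25, 3) (s = Mul(Rational(1, 6), Mul(5, Add(4, 6))) = Mul(Rational(1, 6), Mul(5, 10)) = Mul(Rational(1, 6), 50) = Rational(25, 3) ≈ 8.3333)
Function('u')(I) = Pow(Add(Rational(25, 3), Mul(2, I)), Rational(1, 2)) (Function('u')(I) = Pow(Add(Rational(25, 3), Add(I, I)), Rational(1, 2)) = Pow(Add(Rational(25, 3), Mul(2, I)), Rational(1, 2)))
Function('v')(r) = Rational(1, 8) (Function('v')(r) = Mul(Rational(-1, 8), -1) = Rational(1, 8))
Add(Mul(-36, -50), Function('v')(Function('u')(-5))) = Add(Mul(-36, -50), Rational(1, 8)) = Add(1800, Rational(1, 8)) = Rational(14401, 8)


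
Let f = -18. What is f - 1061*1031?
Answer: -1093909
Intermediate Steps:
f - 1061*1031 = -18 - 1061*1031 = -18 - 1093891 = -1093909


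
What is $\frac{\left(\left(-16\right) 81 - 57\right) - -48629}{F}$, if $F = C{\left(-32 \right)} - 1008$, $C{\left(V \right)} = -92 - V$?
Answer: $- \frac{11819}{267} \approx -44.266$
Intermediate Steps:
$F = -1068$ ($F = \left(-92 - -32\right) - 1008 = \left(-92 + 32\right) - 1008 = -60 - 1008 = -1068$)
$\frac{\left(\left(-16\right) 81 - 57\right) - -48629}{F} = \frac{\left(\left(-16\right) 81 - 57\right) - -48629}{-1068} = \left(\left(-1296 - 57\right) + 48629\right) \left(- \frac{1}{1068}\right) = \left(-1353 + 48629\right) \left(- \frac{1}{1068}\right) = 47276 \left(- \frac{1}{1068}\right) = - \frac{11819}{267}$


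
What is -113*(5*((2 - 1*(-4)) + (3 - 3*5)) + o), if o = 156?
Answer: -14238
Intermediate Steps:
-113*(5*((2 - 1*(-4)) + (3 - 3*5)) + o) = -113*(5*((2 - 1*(-4)) + (3 - 3*5)) + 156) = -113*(5*((2 + 4) + (3 - 15)) + 156) = -113*(5*(6 - 12) + 156) = -113*(5*(-6) + 156) = -113*(-30 + 156) = -113*126 = -14238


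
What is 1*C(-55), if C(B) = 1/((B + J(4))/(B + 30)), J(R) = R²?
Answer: 25/39 ≈ 0.64103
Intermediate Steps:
C(B) = (30 + B)/(16 + B) (C(B) = 1/((B + 4²)/(B + 30)) = 1/((B + 16)/(30 + B)) = 1/((16 + B)/(30 + B)) = (30 + B)/(16 + B))
1*C(-55) = 1*((30 - 55)/(16 - 55)) = 1*(-25/(-39)) = 1*(-1/39*(-25)) = 1*(25/39) = 25/39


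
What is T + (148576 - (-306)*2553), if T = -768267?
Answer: 161527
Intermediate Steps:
T + (148576 - (-306)*2553) = -768267 + (148576 - (-306)*2553) = -768267 + (148576 - 1*(-781218)) = -768267 + (148576 + 781218) = -768267 + 929794 = 161527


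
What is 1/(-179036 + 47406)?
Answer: -1/131630 ≈ -7.5971e-6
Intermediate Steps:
1/(-179036 + 47406) = 1/(-131630) = -1/131630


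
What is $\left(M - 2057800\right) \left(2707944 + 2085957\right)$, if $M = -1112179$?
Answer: $-15196565498079$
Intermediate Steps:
$\left(M - 2057800\right) \left(2707944 + 2085957\right) = \left(-1112179 - 2057800\right) \left(2707944 + 2085957\right) = \left(-3169979\right) 4793901 = -15196565498079$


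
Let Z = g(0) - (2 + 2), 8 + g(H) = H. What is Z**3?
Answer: -1728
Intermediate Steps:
g(H) = -8 + H
Z = -12 (Z = (-8 + 0) - (2 + 2) = -8 - 1*4 = -8 - 4 = -12)
Z**3 = (-12)**3 = -1728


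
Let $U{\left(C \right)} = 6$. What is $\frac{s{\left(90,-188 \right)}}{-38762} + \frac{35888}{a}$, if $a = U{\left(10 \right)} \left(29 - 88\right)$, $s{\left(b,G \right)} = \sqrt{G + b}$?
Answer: $- \frac{17944}{177} - \frac{7 i \sqrt{2}}{38762} \approx -101.38 - 0.00025539 i$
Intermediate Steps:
$a = -354$ ($a = 6 \left(29 - 88\right) = 6 \left(-59\right) = -354$)
$\frac{s{\left(90,-188 \right)}}{-38762} + \frac{35888}{a} = \frac{\sqrt{-188 + 90}}{-38762} + \frac{35888}{-354} = \sqrt{-98} \left(- \frac{1}{38762}\right) + 35888 \left(- \frac{1}{354}\right) = 7 i \sqrt{2} \left(- \frac{1}{38762}\right) - \frac{17944}{177} = - \frac{7 i \sqrt{2}}{38762} - \frac{17944}{177} = - \frac{17944}{177} - \frac{7 i \sqrt{2}}{38762}$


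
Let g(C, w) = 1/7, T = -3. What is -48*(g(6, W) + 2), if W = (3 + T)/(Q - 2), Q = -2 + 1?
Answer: -720/7 ≈ -102.86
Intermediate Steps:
Q = -1
W = 0 (W = (3 - 3)/(-1 - 2) = 0/(-3) = 0*(-⅓) = 0)
g(C, w) = ⅐
-48*(g(6, W) + 2) = -48*(⅐ + 2) = -48*15/7 = -720/7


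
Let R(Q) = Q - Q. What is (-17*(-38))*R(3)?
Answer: 0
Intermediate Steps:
R(Q) = 0
(-17*(-38))*R(3) = -17*(-38)*0 = 646*0 = 0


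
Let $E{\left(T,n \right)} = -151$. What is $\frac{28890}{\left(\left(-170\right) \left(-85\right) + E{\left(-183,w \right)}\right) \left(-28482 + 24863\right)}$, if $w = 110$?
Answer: $- \frac{28890}{51748081} \approx -0.00055828$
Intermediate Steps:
$\frac{28890}{\left(\left(-170\right) \left(-85\right) + E{\left(-183,w \right)}\right) \left(-28482 + 24863\right)} = \frac{28890}{\left(\left(-170\right) \left(-85\right) - 151\right) \left(-28482 + 24863\right)} = \frac{28890}{\left(14450 - 151\right) \left(-3619\right)} = \frac{28890}{14299 \left(-3619\right)} = \frac{28890}{-51748081} = 28890 \left(- \frac{1}{51748081}\right) = - \frac{28890}{51748081}$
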